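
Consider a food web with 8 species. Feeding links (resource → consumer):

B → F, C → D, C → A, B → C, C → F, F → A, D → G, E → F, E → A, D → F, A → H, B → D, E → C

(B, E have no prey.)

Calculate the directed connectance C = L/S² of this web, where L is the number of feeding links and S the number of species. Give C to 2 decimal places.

The web has S = 8 species and L = 13 feeding links.
C = L / S² = 13 / 64 = 0.2031 ≈ 0.20.

C = 0.20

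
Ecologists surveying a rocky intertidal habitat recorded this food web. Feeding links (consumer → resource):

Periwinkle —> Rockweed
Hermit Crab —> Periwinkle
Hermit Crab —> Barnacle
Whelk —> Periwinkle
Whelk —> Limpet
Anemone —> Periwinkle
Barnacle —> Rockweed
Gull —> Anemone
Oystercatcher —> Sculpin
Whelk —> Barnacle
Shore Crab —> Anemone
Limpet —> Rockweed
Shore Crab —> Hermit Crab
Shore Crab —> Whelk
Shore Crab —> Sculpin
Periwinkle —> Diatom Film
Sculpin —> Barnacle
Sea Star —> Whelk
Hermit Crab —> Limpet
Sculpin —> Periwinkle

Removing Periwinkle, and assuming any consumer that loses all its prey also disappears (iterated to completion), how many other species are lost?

2

Remove Periwinkle.
Round 1: Anemone (all prey gone) → extinct.
Round 2: Gull (all prey gone) → extinct.
No further losses. Total secondary extinctions: 2.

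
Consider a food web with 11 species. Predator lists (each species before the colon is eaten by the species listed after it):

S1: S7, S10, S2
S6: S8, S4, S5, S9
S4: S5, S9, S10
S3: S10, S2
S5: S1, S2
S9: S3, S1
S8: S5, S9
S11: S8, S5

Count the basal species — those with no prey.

2

Basal species (no prey listed): S11, S6.
Count: 2.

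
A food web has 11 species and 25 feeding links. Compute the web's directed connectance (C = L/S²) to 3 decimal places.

The web has S = 11 species and L = 25 feeding links.
C = L / S² = 25 / 121 = 0.2066 ≈ 0.207.

C = 0.207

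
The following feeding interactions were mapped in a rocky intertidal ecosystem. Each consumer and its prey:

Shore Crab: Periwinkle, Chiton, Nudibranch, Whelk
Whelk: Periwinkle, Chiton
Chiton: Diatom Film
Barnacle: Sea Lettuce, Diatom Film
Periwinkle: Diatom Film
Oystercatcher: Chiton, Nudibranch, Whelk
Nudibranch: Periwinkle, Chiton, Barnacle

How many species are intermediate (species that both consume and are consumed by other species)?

Intermediate species (has both prey and predators): Periwinkle, Chiton, Barnacle, Nudibranch, Whelk.
Count: 5.

5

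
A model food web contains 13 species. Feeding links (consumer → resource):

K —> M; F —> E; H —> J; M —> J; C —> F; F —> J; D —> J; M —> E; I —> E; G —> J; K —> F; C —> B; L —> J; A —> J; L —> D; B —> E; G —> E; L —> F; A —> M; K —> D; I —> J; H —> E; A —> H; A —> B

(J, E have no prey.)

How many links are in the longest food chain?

One longest chain: J → M → K.
It has 3 species and 2 links.

2 links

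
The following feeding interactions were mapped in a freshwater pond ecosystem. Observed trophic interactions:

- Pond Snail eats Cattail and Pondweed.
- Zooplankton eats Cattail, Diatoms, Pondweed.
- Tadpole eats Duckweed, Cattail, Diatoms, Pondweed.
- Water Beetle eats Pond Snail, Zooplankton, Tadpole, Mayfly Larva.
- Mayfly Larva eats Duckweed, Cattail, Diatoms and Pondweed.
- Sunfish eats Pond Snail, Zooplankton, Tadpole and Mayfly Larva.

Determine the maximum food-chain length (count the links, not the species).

One longest chain: Pondweed → Mayfly Larva → Water Beetle.
It has 3 species and 2 links.

2 links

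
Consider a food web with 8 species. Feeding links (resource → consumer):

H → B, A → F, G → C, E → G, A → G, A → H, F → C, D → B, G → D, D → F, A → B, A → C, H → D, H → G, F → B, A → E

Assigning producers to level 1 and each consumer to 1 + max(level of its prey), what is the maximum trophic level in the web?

6

Producers (level 1): A.
A → E → G → D → F → C gives C level 6.
No species has a prey at level 6, so no species reaches level 7.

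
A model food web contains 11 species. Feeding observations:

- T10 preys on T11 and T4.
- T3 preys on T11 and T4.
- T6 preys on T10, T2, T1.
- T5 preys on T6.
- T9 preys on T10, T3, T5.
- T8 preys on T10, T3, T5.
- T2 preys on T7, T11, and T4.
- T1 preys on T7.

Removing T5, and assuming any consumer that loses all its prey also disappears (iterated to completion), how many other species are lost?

Remove T5.
Every predator of it retains at least one other prey: T9 still has T10, T3; T8 still has T10, T3.
No consumer loses all prey, so no secondary extinctions occur.

0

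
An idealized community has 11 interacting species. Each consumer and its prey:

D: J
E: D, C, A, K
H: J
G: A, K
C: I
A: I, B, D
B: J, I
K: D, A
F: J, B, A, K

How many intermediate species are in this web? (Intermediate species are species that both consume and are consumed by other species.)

5

Intermediate species (has both prey and predators): B, D, C, A, K.
Count: 5.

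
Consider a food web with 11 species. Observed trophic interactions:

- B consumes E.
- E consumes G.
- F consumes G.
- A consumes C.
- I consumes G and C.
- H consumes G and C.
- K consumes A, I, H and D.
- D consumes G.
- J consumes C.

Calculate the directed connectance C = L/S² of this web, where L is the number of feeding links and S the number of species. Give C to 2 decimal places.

C = 0.12

The web has S = 11 species and L = 14 feeding links.
C = L / S² = 14 / 121 = 0.1157 ≈ 0.12.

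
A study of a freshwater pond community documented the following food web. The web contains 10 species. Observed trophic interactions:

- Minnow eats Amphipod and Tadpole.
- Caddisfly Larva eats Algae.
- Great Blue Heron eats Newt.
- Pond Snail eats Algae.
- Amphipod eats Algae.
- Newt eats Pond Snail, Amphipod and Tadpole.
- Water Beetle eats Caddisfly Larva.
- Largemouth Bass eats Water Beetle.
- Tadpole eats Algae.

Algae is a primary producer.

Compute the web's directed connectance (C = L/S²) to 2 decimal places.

C = 0.12

The web has S = 10 species and L = 12 feeding links.
C = L / S² = 12 / 100 = 0.1200 ≈ 0.12.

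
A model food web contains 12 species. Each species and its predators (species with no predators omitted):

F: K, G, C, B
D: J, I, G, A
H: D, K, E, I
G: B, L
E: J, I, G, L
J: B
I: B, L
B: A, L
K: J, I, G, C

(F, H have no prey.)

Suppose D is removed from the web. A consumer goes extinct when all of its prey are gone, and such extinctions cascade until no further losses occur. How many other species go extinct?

0

Remove D.
Every predator of it retains at least one other prey: J still has K, E; I still has H, K, E; G still has F, K, E; A still has B.
No consumer loses all prey, so no secondary extinctions occur.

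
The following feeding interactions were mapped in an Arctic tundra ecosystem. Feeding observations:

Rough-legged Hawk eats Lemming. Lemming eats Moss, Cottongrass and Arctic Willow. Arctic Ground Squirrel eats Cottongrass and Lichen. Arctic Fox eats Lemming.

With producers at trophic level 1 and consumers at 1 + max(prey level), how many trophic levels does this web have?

3

Producers (level 1): Lichen, Moss, Cottongrass, Arctic Willow.
Moss → Lemming → Rough-legged Hawk gives Rough-legged Hawk level 3.
No species has a prey at level 3, so no species reaches level 4.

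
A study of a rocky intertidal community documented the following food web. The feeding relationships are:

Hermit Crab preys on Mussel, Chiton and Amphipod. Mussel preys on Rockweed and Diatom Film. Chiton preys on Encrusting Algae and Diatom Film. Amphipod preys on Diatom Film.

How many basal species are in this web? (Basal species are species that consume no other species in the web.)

3

Basal species (no prey listed): Encrusting Algae, Rockweed, Diatom Film.
Count: 3.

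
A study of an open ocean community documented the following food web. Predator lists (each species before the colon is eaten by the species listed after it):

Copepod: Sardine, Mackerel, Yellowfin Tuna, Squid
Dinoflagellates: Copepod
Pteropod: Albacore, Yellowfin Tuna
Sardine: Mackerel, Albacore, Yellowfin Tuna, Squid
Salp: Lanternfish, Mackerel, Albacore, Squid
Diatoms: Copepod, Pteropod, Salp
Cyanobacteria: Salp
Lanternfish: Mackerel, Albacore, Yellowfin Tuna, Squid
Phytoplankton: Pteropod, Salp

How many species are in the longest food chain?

One longest chain: Dinoflagellates → Copepod → Sardine → Mackerel.
It has 4 species and 3 links.

4 species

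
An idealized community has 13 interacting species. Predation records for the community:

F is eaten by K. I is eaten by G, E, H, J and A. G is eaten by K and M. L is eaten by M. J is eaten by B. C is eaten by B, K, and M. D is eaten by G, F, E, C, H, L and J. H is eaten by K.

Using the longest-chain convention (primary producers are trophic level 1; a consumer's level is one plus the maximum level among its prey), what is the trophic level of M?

Trophic level 3

D is a producer → level 1.
L eats D → level 2.
M eats L (level 2); other prey at levels: C 2, G 2 → level 3.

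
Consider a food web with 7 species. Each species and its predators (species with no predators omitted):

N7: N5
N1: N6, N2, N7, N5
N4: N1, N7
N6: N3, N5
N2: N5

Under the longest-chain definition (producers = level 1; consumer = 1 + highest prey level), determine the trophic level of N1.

Trophic level 2

N4 is a producer → level 1.
N1 eats N4 → level 2.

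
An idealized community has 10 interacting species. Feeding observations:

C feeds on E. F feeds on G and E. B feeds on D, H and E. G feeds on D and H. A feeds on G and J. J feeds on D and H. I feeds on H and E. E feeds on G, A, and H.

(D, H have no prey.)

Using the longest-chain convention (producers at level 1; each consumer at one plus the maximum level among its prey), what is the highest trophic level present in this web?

5

Producers (level 1): D, H.
D → G → A → E → I gives I level 5.
No species has a prey at level 5, so no species reaches level 6.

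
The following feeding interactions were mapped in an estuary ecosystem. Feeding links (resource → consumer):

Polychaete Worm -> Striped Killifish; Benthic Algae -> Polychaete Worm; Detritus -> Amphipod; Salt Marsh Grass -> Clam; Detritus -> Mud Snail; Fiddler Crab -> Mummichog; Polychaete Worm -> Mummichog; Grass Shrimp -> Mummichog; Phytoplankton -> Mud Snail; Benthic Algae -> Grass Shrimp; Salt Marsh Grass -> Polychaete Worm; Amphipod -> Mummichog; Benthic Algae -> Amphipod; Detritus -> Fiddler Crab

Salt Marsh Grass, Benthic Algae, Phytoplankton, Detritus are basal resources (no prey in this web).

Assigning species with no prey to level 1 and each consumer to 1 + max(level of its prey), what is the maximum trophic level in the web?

3

Basal resources (level 1): Salt Marsh Grass, Benthic Algae, Phytoplankton, Detritus.
Salt Marsh Grass → Polychaete Worm → Striped Killifish gives Striped Killifish level 3.
No species has a prey at level 3, so no species reaches level 4.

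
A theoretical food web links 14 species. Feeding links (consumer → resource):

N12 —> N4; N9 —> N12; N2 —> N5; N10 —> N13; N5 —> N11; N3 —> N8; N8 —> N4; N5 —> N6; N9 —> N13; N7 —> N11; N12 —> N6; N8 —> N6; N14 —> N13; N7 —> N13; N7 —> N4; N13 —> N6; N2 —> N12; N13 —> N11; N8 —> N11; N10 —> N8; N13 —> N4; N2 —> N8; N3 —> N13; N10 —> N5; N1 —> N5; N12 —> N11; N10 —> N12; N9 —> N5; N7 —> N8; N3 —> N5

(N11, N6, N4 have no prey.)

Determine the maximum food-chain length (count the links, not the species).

One longest chain: N11 → N13 → N14.
It has 3 species and 2 links.

2 links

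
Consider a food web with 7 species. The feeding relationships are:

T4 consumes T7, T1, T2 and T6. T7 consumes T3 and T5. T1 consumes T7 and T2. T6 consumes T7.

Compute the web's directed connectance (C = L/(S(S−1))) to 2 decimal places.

The web has S = 7 species and L = 9 feeding links.
C = L / (S(S−1)) = 9 / 42 = 0.2143 ≈ 0.21.

C = 0.21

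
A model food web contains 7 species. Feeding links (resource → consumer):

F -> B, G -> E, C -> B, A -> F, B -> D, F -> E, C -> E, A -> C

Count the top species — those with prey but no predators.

Top species (has prey, but nothing eats it): E, D.
Count: 2.

2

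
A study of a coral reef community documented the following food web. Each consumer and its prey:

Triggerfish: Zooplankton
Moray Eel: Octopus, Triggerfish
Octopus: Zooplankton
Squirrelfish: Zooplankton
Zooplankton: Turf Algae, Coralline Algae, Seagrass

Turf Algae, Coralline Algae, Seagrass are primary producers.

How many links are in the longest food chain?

One longest chain: Turf Algae → Zooplankton → Octopus → Moray Eel.
It has 4 species and 3 links.

3 links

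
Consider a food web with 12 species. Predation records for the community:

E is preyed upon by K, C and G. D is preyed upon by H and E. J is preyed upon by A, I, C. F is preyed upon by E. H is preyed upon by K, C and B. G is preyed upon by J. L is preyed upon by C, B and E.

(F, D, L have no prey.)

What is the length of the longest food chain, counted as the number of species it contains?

One longest chain: F → E → G → J → I.
It has 5 species and 4 links.

5 species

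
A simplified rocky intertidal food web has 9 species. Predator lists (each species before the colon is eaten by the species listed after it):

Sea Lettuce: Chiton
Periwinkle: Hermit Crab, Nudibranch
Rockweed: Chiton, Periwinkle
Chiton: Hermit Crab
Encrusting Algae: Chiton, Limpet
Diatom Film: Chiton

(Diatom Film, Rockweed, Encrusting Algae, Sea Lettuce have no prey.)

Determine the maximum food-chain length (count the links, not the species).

2 links

One longest chain: Diatom Film → Chiton → Hermit Crab.
It has 3 species and 2 links.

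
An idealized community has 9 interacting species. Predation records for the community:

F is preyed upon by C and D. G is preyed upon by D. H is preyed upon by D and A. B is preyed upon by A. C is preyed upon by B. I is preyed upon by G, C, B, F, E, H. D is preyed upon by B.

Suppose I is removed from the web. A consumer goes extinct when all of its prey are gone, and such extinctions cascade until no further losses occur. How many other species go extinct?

Remove I.
Round 1: H (all prey gone), F (all prey gone), G (all prey gone), E (all prey gone) → extinct.
Round 2: C (all prey gone), D (all prey gone) → extinct.
Round 3: B (all prey gone) → extinct.
Round 4: A (all prey gone) → extinct.
No further losses. Total secondary extinctions: 8.

8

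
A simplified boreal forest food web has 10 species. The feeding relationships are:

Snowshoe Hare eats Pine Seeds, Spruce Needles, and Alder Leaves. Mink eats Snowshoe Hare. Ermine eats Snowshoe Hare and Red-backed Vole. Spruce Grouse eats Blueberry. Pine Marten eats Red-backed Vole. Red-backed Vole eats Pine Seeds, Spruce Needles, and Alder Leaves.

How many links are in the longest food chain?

One longest chain: Pine Seeds → Snowshoe Hare → Ermine.
It has 3 species and 2 links.

2 links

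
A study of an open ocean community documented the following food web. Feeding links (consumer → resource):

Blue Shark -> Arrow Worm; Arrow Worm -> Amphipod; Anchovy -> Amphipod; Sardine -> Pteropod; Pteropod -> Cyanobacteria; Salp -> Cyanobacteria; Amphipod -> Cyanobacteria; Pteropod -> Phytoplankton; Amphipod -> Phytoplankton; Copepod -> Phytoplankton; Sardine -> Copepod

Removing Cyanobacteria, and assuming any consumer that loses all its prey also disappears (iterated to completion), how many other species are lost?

1

Remove Cyanobacteria.
Round 1: Salp (all prey gone) → extinct.
No further losses. Total secondary extinctions: 1.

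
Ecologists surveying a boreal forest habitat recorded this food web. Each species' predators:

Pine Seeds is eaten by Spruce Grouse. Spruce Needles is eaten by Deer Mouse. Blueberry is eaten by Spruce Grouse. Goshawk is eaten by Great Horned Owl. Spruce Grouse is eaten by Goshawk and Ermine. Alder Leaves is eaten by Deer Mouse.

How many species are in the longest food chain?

One longest chain: Blueberry → Spruce Grouse → Goshawk → Great Horned Owl.
It has 4 species and 3 links.

4 species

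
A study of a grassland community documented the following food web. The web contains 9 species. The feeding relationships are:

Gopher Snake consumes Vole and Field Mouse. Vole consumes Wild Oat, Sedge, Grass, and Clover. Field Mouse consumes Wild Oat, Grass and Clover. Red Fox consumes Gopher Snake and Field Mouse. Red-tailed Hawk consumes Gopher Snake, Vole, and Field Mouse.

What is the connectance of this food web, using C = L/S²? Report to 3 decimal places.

The web has S = 9 species and L = 14 feeding links.
C = L / S² = 14 / 81 = 0.1728 ≈ 0.173.

C = 0.173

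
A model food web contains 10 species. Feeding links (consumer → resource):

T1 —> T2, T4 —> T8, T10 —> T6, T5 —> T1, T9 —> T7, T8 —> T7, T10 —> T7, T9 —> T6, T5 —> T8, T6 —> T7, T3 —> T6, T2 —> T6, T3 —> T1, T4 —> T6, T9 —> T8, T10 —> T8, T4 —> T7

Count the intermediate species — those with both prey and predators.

Intermediate species (has both prey and predators): T8, T6, T2, T1.
Count: 4.

4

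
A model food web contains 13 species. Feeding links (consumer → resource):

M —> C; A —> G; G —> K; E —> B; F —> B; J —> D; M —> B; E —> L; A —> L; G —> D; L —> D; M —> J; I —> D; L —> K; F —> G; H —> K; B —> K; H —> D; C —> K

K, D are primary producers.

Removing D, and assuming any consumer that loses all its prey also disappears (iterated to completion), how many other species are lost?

Remove D.
Round 1: I (all prey gone), J (all prey gone) → extinct.
No further losses. Total secondary extinctions: 2.

2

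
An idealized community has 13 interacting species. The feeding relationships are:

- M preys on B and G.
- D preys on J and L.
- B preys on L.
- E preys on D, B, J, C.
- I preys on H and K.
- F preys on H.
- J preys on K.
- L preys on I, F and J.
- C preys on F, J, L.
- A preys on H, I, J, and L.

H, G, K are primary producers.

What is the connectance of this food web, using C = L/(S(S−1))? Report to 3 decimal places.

C = 0.147

The web has S = 13 species and L = 23 feeding links.
C = L / (S(S−1)) = 23 / 156 = 0.1474 ≈ 0.147.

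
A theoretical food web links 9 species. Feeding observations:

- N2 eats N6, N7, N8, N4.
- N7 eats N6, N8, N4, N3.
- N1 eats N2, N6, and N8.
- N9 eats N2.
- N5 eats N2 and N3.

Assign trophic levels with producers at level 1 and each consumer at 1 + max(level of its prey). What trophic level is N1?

Trophic level 4

N3 is a producer → level 1.
N7 eats N3 (level 1); other prey at levels: N4 1, N8 1, N6 1 → level 2.
N2 eats N7 (level 2); other prey at levels: N4 1, N8 1, N6 1 → level 3.
N1 eats N2 (level 3); other prey at levels: N8 1, N6 1 → level 4.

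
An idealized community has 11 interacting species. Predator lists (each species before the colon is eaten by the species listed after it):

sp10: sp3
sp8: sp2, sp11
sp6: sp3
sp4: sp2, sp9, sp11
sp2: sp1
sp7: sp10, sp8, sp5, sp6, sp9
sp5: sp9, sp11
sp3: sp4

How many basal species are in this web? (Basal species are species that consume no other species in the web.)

Basal species (no prey listed): sp7.
Count: 1.

1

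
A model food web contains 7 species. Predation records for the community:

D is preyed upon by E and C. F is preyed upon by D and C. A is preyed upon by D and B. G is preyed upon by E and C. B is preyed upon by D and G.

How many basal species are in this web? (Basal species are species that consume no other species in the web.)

2

Basal species (no prey listed): F, A.
Count: 2.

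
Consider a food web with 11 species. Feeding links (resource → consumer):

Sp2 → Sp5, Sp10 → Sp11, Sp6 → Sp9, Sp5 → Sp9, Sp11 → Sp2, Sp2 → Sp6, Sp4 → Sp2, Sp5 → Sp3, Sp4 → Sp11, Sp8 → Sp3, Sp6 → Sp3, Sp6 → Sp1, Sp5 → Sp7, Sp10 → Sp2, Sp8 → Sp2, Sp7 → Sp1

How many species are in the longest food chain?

One longest chain: Sp10 → Sp11 → Sp2 → Sp5 → Sp7 → Sp1.
It has 6 species and 5 links.

6 species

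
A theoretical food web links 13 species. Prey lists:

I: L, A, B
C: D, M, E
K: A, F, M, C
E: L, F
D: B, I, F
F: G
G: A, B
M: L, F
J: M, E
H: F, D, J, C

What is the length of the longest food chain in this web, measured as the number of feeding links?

5 links

One longest chain: A → G → F → E → J → H.
It has 6 species and 5 links.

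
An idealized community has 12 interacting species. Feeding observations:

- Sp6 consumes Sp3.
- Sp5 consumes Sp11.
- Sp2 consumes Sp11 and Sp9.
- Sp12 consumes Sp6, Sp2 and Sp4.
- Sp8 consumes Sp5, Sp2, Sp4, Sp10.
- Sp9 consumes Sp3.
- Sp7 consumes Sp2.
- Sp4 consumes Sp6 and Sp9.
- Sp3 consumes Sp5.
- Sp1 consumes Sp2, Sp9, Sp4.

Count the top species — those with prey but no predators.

Top species (has prey, but nothing eats it): Sp12, Sp1, Sp8, Sp7.
Count: 4.

4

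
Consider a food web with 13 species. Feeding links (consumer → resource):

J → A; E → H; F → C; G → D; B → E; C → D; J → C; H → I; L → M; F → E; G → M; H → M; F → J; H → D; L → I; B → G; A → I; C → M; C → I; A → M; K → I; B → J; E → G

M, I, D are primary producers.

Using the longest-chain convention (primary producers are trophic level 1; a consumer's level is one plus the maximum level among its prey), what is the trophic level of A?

Trophic level 2

M is a producer → level 1.
A eats M (level 1); other prey at levels: I 1 → level 2.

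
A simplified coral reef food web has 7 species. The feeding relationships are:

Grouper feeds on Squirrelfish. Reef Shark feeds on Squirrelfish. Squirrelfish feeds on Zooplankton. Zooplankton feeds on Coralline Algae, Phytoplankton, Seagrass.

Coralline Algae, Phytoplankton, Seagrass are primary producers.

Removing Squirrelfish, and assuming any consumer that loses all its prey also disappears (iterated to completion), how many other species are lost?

2

Remove Squirrelfish.
Round 1: Grouper (all prey gone), Reef Shark (all prey gone) → extinct.
No further losses. Total secondary extinctions: 2.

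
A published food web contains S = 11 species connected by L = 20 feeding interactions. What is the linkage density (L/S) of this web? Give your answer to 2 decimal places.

There are L = 20 links among S = 11 species.
L/S = 20/11 = 1.8182 ≈ 1.82.

L/S = 1.82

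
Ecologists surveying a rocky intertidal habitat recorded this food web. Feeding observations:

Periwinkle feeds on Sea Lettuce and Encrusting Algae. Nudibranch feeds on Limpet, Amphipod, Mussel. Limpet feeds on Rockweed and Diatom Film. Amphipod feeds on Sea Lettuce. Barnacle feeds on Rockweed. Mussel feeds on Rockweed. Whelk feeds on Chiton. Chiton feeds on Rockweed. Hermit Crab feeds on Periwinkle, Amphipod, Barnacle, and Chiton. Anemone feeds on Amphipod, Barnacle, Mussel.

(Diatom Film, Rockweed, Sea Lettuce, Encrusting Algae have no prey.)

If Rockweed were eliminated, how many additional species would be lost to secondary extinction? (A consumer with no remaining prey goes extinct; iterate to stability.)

4

Remove Rockweed.
Round 1: Barnacle (all prey gone), Mussel (all prey gone), Chiton (all prey gone) → extinct.
Round 2: Whelk (all prey gone) → extinct.
No further losses. Total secondary extinctions: 4.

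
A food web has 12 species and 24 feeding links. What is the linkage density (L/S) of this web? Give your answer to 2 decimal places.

L/S = 2.00

There are L = 24 links among S = 12 species.
L/S = 24/12 = 2.0000 ≈ 2.00.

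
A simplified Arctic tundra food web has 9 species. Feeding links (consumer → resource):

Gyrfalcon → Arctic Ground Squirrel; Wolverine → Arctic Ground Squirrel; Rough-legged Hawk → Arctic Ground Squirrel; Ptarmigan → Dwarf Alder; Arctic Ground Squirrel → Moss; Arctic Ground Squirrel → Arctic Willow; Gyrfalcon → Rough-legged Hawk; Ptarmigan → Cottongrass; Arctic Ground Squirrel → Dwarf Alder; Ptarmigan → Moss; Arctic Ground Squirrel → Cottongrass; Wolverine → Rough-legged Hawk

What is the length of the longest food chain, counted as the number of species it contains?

4 species

One longest chain: Moss → Arctic Ground Squirrel → Rough-legged Hawk → Gyrfalcon.
It has 4 species and 3 links.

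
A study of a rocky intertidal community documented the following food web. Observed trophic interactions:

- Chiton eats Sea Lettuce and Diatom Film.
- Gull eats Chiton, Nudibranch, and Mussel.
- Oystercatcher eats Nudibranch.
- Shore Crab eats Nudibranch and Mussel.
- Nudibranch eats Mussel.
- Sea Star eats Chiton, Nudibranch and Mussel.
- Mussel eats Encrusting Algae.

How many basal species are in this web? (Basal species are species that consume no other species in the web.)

Basal species (no prey listed): Sea Lettuce, Diatom Film, Encrusting Algae.
Count: 3.

3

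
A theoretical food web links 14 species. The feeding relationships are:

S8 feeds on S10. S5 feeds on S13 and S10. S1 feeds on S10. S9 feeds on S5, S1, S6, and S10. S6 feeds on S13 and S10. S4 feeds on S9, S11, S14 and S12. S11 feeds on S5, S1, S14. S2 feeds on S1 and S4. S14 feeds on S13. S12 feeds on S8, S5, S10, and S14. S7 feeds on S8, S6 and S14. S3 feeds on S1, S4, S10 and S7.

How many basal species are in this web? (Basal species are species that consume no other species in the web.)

Basal species (no prey listed): S10, S13.
Count: 2.

2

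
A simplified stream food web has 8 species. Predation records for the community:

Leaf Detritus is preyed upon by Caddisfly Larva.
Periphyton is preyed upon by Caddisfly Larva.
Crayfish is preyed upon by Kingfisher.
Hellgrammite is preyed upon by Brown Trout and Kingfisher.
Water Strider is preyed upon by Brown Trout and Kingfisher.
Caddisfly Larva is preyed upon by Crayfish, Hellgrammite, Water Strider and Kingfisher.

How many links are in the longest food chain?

3 links

One longest chain: Periphyton → Caddisfly Larva → Hellgrammite → Brown Trout.
It has 4 species and 3 links.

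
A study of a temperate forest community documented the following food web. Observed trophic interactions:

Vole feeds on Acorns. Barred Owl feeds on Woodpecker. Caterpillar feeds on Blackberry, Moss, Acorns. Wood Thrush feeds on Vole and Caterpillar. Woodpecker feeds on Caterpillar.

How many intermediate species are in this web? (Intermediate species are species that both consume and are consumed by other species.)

3

Intermediate species (has both prey and predators): Caterpillar, Vole, Woodpecker.
Count: 3.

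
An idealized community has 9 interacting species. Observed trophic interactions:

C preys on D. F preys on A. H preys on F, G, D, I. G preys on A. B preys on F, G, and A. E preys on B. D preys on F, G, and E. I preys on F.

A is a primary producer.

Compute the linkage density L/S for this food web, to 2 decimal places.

There are L = 15 links among S = 9 species.
L/S = 15/9 = 1.6667 ≈ 1.67.

L/S = 1.67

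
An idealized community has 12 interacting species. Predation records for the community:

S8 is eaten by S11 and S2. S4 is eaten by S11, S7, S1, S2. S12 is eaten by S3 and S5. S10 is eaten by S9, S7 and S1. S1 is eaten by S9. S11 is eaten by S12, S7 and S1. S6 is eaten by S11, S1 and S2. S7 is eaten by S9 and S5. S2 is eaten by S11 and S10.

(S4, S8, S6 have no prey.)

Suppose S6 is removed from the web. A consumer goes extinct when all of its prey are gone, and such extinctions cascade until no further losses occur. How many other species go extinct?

Remove S6.
Every predator of it retains at least one other prey: S2 still has S4, S8; S11 still has S4, S8, S2; S1 still has S4, S10, S11.
No consumer loses all prey, so no secondary extinctions occur.

0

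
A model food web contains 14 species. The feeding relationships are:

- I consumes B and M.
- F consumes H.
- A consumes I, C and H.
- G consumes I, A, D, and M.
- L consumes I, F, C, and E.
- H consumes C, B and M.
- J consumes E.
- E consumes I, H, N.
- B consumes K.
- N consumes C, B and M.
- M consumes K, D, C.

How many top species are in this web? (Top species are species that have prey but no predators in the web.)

Top species (has prey, but nothing eats it): G, L, J.
Count: 3.

3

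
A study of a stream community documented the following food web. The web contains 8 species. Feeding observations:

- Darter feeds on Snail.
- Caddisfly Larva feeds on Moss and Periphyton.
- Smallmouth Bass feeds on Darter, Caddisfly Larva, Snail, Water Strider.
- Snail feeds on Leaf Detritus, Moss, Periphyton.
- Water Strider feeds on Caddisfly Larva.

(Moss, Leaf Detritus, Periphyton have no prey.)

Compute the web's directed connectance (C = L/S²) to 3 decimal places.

C = 0.172

The web has S = 8 species and L = 11 feeding links.
C = L / S² = 11 / 64 = 0.1719 ≈ 0.172.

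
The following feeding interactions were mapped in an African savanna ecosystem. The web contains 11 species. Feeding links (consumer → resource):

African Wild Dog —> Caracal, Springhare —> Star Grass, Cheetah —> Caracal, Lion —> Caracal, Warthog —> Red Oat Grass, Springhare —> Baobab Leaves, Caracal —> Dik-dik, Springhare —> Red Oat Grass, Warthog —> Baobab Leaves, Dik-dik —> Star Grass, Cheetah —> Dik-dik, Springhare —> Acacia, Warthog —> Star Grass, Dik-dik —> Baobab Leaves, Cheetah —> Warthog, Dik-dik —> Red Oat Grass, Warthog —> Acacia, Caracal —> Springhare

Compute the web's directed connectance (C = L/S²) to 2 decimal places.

The web has S = 11 species and L = 18 feeding links.
C = L / S² = 18 / 121 = 0.1488 ≈ 0.15.

C = 0.15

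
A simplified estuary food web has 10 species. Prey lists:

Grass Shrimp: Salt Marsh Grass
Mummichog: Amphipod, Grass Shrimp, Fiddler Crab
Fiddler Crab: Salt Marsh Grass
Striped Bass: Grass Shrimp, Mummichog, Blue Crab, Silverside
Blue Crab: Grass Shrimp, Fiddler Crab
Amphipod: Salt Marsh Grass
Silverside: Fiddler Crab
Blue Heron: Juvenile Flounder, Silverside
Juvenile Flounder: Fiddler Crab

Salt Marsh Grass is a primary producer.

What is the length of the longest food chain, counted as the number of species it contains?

4 species

One longest chain: Salt Marsh Grass → Fiddler Crab → Juvenile Flounder → Blue Heron.
It has 4 species and 3 links.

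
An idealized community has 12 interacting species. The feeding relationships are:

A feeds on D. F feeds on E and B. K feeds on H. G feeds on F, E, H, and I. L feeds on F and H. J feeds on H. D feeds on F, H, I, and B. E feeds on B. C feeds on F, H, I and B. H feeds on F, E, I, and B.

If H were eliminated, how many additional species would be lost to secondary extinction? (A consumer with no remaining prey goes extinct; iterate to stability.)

2

Remove H.
Round 1: J (all prey gone), K (all prey gone) → extinct.
No further losses. Total secondary extinctions: 2.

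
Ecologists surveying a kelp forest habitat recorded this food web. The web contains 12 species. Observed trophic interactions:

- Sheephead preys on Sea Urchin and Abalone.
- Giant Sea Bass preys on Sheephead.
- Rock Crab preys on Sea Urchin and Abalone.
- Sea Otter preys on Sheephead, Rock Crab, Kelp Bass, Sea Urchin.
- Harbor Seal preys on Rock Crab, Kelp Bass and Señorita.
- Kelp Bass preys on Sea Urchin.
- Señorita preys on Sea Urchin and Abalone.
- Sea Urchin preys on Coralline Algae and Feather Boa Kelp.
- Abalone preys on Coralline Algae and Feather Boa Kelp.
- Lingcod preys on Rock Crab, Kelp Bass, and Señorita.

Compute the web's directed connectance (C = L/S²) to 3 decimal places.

C = 0.153

The web has S = 12 species and L = 22 feeding links.
C = L / S² = 22 / 144 = 0.1528 ≈ 0.153.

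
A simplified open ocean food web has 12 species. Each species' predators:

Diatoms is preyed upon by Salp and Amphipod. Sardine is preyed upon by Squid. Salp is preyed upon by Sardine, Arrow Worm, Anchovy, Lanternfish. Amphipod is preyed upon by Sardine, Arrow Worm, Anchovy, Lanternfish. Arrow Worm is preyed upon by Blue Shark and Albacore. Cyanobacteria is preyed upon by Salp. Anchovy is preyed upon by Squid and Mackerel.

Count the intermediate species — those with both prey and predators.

Intermediate species (has both prey and predators): Salp, Amphipod, Arrow Worm, Anchovy, Sardine.
Count: 5.

5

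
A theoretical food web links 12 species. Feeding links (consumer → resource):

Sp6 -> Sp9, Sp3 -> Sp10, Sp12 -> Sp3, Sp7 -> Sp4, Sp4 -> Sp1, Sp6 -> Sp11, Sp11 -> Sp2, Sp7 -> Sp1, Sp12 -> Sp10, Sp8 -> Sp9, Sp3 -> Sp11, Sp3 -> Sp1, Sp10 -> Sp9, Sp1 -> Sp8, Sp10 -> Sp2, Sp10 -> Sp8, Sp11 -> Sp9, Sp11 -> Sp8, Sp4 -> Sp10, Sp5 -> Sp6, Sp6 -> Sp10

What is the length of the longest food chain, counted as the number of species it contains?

One longest chain: Sp9 → Sp8 → Sp10 → Sp4 → Sp7.
It has 5 species and 4 links.

5 species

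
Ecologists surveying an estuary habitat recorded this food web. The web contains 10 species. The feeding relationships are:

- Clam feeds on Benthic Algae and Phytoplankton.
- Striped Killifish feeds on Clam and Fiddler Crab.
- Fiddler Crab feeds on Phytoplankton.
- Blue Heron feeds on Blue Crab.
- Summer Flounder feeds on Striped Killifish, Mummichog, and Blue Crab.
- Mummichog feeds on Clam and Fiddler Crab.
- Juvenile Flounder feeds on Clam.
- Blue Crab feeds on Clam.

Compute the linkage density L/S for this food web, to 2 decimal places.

There are L = 13 links among S = 10 species.
L/S = 13/10 = 1.3000 ≈ 1.30.

L/S = 1.30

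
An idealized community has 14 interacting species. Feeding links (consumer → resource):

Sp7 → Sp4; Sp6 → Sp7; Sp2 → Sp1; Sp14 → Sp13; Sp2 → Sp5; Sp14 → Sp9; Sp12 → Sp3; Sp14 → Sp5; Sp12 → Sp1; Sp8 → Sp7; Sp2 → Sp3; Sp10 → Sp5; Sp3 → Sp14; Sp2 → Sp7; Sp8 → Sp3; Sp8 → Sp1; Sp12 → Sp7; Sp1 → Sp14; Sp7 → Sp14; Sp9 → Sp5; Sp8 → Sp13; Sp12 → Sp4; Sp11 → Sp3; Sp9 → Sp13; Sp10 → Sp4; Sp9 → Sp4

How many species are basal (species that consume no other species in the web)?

3

Basal species (no prey listed): Sp13, Sp4, Sp5.
Count: 3.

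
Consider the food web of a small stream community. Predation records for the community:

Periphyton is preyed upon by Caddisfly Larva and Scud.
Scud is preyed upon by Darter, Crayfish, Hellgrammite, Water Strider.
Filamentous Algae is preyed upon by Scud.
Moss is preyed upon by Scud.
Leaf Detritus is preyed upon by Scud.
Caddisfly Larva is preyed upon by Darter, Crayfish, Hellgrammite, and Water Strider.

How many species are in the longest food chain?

3 species

One longest chain: Periphyton → Caddisfly Larva → Hellgrammite.
It has 3 species and 2 links.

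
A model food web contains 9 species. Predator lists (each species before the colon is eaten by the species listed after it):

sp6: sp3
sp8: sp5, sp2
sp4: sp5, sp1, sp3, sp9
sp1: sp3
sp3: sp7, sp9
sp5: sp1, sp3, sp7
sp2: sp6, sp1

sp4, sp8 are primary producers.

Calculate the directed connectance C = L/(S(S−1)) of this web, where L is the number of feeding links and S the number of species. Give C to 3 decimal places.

The web has S = 9 species and L = 15 feeding links.
C = L / (S(S−1)) = 15 / 72 = 0.2083 ≈ 0.208.

C = 0.208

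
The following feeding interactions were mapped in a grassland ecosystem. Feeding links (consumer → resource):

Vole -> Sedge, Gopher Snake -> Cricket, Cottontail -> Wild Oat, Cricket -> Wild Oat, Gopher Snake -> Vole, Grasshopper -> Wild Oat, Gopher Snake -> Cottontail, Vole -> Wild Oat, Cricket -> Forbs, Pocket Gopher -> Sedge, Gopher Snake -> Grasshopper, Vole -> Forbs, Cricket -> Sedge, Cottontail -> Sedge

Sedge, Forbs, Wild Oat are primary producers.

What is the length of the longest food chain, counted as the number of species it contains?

One longest chain: Sedge → Cricket → Gopher Snake.
It has 3 species and 2 links.

3 species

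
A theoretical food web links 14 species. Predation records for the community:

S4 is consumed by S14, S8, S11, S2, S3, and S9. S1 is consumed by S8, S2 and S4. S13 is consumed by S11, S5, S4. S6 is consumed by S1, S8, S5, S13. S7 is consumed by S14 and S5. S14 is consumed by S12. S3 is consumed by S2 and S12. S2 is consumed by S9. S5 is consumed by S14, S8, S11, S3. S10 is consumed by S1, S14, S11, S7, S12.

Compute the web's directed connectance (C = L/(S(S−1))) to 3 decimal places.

The web has S = 14 species and L = 31 feeding links.
C = L / (S(S−1)) = 31 / 182 = 0.1703 ≈ 0.170.

C = 0.170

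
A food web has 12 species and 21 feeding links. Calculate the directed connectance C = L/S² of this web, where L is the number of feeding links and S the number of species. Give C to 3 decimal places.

C = 0.146

The web has S = 12 species and L = 21 feeding links.
C = L / S² = 21 / 144 = 0.1458 ≈ 0.146.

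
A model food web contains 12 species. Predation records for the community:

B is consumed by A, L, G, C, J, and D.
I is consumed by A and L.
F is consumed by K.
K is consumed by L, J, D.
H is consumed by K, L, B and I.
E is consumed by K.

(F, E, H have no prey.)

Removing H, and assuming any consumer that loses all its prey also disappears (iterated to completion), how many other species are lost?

5

Remove H.
Round 1: I (all prey gone), B (all prey gone) → extinct.
Round 2: C (all prey gone), G (all prey gone), A (all prey gone) → extinct.
No further losses. Total secondary extinctions: 5.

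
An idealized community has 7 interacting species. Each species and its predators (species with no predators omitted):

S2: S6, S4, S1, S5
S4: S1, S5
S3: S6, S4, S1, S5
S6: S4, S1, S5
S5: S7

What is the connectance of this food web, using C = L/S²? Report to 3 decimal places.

C = 0.286

The web has S = 7 species and L = 14 feeding links.
C = L / S² = 14 / 49 = 0.2857 ≈ 0.286.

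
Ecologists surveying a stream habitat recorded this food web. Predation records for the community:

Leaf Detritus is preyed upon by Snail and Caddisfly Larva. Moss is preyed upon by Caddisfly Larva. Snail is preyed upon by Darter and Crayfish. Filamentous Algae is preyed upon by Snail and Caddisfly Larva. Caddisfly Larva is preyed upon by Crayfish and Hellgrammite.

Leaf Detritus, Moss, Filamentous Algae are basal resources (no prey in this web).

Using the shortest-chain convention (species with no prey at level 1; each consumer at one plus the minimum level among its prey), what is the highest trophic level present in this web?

3

Basal resources (level 1): Leaf Detritus, Moss, Filamentous Algae.
Following each consumer down to its lowest-level prey: Leaf Detritus → Snail → Darter (levels 1 through 3).
All prey of Darter (Snail 2) are at level 2 or above, so Darter is at level 1 + 2 = 3.
Every consumer has at least one prey at level 2 or below, so none exceeds level 3.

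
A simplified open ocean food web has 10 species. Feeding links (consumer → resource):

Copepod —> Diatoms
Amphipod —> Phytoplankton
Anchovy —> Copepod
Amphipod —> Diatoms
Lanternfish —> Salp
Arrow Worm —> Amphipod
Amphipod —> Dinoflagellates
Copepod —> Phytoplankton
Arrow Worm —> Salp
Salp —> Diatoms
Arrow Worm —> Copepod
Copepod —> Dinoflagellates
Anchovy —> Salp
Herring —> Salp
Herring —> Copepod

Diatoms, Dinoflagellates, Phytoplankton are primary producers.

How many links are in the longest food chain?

One longest chain: Diatoms → Amphipod → Arrow Worm.
It has 3 species and 2 links.

2 links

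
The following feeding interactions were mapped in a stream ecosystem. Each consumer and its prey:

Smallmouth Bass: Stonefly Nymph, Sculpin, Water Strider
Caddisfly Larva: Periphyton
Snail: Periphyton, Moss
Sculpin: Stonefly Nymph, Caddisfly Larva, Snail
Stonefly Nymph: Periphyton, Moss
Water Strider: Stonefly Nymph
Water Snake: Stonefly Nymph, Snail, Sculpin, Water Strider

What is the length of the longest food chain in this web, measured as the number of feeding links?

One longest chain: Periphyton → Stonefly Nymph → Sculpin → Water Snake.
It has 4 species and 3 links.

3 links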